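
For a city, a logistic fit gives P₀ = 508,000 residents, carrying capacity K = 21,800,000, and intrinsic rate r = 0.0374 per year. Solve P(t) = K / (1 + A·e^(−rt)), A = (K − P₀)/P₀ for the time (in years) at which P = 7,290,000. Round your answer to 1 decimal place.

t ≈ 81.5 years

A = (21800000 − 508000)/508000 = 41.91339
7290000 = 21800000/(1 + 41.91339·e^(−0.0374t)) → 1 + 41.91339·e^(−0.0374t) = 2.9904
e^(−0.0374t) = 0.047488 → t = ln(21.05779)/0.0374 = 3.04727/0.0374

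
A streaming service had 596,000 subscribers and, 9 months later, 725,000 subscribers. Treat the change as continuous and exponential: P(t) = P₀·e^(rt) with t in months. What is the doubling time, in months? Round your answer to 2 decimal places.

doubling time ≈ 31.84 months

r = ln(725000/596000) / 9 = ln(1.21644) / 9 ≈ 0.02177 per month
doubling time = ln 2 / |r| = 0.69315 / 0.02177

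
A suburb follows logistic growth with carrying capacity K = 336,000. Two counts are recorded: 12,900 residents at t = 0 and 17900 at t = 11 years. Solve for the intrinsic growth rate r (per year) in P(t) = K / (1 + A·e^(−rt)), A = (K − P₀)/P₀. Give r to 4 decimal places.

r ≈ 0.0312 per year

A = (336000 − 12900)/12900 = 25.04651
17900 = 336000/(1 + 25.04651·e^(−r·11)) → e^(−11r) = (18.77095 − 1)/25.04651 = 0.709518
r = −ln(0.709518)/11 = 0.34317/11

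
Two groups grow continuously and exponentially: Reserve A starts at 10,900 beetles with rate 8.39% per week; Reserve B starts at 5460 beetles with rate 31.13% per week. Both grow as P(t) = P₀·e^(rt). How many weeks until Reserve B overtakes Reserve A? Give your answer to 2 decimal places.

t ≈ 3.04 weeks

10900·e^(0.0839t) = 5460·e^(0.3113t)
10900/5460 = e^((0.3113 − 0.0839)t) → ln(1.99634) = 0.2274·t
t = 0.69131 / 0.2274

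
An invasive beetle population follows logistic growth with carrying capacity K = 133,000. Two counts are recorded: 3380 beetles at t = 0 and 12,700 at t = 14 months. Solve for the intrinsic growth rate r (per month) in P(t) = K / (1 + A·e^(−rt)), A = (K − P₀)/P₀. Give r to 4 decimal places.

A = (133000 − 3380)/3380 = 38.34911
12700 = 133000/(1 + 38.34911·e^(−r·14)) → e^(−14r) = (10.47244 − 1)/38.34911 = 0.247005
r = −ln(0.247005)/14 = 1.39834/14

r ≈ 0.0999 per month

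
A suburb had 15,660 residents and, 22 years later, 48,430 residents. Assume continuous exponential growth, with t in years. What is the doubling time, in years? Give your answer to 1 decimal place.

doubling time ≈ 13.5 years

r = ln(48430/15660) / 22 = ln(3.09259) / 22 ≈ 0.051319 per year
doubling time = ln 2 / |r| = 0.69315 / 0.051319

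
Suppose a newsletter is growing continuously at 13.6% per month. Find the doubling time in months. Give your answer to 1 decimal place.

doubling time ≈ 5.1 months

doubling time = ln(2) / |r| = 0.69315 / 0.136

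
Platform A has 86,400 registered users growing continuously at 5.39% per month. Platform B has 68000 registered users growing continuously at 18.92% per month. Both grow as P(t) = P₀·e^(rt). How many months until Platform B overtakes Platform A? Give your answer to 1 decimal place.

t ≈ 1.8 months

86400·e^(0.0539t) = 68000·e^(0.1892t)
86400/68000 = e^((0.1892 − 0.0539)t) → ln(1.27059) = 0.1353·t
t = 0.23948 / 0.1353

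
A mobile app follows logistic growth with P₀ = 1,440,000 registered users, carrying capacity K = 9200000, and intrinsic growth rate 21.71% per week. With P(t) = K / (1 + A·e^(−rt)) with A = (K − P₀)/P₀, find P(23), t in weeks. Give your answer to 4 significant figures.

A = (9200000 − 1440000)/1440000 = 5.38889
P(23) = 9200000 / (1 + 5.38889·e^(−0.2171·23)) = 9200000 / (1 + 5.38889·0.006783)
= 9200000 / 1.03655 ≈ 8875561.47

≈ 8,876,000 registered users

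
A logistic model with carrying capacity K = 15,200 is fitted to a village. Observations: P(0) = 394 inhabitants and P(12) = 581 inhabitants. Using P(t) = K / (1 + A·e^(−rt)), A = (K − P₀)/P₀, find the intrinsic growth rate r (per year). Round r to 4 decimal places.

A = (15200 − 394)/394 = 37.57868
581 = 15200/(1 + 37.57868·e^(−r·12)) → e^(−12r) = (26.16179 − 1)/37.57868 = 0.669576
r = −ln(0.669576)/12 = 0.40111/12

r ≈ 0.0334 per year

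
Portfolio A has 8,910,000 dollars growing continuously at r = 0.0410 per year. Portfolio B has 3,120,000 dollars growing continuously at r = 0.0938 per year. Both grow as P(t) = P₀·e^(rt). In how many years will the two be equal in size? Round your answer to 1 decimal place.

8910000·e^(0.041t) = 3120000·e^(0.0938t)
8910000/3120000 = e^((0.0938 − 0.041)t) → ln(2.85577) = 0.0528·t
t = 1.04934 / 0.0528

t ≈ 19.9 years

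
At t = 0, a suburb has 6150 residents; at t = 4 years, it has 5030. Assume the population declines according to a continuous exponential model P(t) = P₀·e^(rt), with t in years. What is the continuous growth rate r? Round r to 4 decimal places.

r ≈ -0.0503 per year

5030 = 6150 · e^(r·4)
e^(4r) = 5030/6150 = 0.81789
r = ln(0.81789) / 4 = -0.20103 / 4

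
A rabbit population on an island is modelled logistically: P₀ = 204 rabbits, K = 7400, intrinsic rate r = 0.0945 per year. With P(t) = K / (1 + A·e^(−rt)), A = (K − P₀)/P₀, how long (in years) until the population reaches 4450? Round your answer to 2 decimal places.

t ≈ 42.06 years

A = (7400 − 204)/204 = 35.27451
4450 = 7400/(1 + 35.27451·e^(−0.0945t)) → 1 + 35.27451·e^(−0.0945t) = 1.66292
e^(−0.0945t) = 0.018793 → t = ln(53.2107)/0.0945 = 3.97426/0.0945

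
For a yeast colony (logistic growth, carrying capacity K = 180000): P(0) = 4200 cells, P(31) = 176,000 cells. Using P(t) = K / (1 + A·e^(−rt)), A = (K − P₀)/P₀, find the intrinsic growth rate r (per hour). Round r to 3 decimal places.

r ≈ 0.243 per hour

A = (180000 − 4200)/4200 = 41.85714
176000 = 180000/(1 + 41.85714·e^(−r·31)) → e^(−31r) = (1.02273 − 1)/41.85714 = 0.000543
r = −ln(0.000543)/31 = 7.51845/31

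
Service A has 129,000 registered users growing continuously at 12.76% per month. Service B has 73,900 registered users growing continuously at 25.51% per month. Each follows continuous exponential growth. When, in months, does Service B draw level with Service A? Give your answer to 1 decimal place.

129000·e^(0.1276t) = 73900·e^(0.2551t)
129000/73900 = e^((0.2551 − 0.1276)t) → ln(1.7456) = 0.1275·t
t = 0.5571 / 0.1275

t ≈ 4.4 months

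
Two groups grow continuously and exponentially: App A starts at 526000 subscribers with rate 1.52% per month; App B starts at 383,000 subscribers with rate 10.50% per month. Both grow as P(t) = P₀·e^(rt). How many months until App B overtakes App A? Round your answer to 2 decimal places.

t ≈ 3.53 months

526000·e^(0.0152t) = 383000·e^(0.105t)
526000/383000 = e^((0.105 − 0.0152)t) → ln(1.37337) = 0.0898·t
t = 0.31727 / 0.0898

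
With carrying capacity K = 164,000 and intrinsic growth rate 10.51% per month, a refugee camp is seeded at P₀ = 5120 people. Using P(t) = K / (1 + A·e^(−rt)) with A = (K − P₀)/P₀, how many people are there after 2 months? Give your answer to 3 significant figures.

≈ 6,270 people

A = (164000 − 5120)/5120 = 31.03125
P(2) = 164000 / (1 + 31.03125·e^(−0.1051·2)) = 164000 / (1 + 31.03125·0.810422)
= 164000 / 26.14841 ≈ 6271.89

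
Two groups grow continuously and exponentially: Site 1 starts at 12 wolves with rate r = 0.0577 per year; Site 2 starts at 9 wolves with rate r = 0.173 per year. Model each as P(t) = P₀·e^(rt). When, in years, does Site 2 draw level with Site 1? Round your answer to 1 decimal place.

t ≈ 2.5 years

12·e^(0.0577t) = 9·e^(0.173t)
12/9 = e^((0.173 − 0.0577)t) → ln(1.33333) = 0.1153·t
t = 0.28768 / 0.1153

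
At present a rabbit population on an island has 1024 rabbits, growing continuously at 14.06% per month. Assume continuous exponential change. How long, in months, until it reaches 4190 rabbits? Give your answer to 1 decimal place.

4190 = 1024 · e^(0.1406·t)
t = ln(4190/1024) / 0.1406 = ln(4.0918) / 0.1406 = 1.40898 / 0.1406

t ≈ 10.0 months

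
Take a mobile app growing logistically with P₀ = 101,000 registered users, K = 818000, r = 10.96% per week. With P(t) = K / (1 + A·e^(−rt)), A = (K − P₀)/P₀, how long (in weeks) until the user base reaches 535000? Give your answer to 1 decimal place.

A = (818000 − 101000)/101000 = 7.09901
535000 = 818000/(1 + 7.09901·e^(−0.1096t)) → 1 + 7.09901·e^(−0.1096t) = 1.52897
e^(−0.1096t) = 0.074513 → t = ln(13.42039)/0.1096 = 2.59678/0.1096

t ≈ 23.7 weeks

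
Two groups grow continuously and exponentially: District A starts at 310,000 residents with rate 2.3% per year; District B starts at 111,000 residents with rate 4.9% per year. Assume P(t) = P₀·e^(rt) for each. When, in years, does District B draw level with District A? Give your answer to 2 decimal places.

310000·e^(0.023t) = 111000·e^(0.049t)
310000/111000 = e^((0.049 − 0.023)t) → ln(2.79279) = 0.026·t
t = 1.02704 / 0.026

t ≈ 39.50 years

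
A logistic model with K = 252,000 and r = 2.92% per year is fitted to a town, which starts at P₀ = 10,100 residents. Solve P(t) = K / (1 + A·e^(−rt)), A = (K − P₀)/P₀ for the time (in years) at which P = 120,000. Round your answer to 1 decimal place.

A = (252000 − 10100)/10100 = 23.9505
120000 = 252000/(1 + 23.9505·e^(−0.0292t)) → 1 + 23.9505·e^(−0.0292t) = 2.1
e^(−0.0292t) = 0.045928 → t = ln(21.77318)/0.0292 = 3.08068/0.0292

t ≈ 105.5 years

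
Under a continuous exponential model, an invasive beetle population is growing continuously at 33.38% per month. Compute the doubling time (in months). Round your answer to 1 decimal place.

doubling time = ln(2) / |r| = 0.69315 / 0.3338

doubling time ≈ 2.1 months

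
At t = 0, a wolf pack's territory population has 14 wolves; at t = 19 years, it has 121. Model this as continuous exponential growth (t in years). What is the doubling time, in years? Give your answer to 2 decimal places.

doubling time ≈ 6.11 years

r = ln(121/14) / 19 = ln(8.64286) / 19 ≈ 0.113512 per year
doubling time = ln 2 / |r| = 0.69315 / 0.113512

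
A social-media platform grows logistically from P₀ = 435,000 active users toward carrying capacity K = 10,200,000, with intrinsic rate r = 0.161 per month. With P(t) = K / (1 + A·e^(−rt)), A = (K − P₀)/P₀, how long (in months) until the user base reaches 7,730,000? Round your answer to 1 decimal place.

t ≈ 26.4 months

A = (10200000 − 435000)/435000 = 22.44828
7730000 = 10200000/(1 + 22.44828·e^(−0.161t)) → 1 + 22.44828·e^(−0.161t) = 1.31953
e^(−0.161t) = 0.014234 → t = ln(70.25311)/0.161 = 4.2521/0.161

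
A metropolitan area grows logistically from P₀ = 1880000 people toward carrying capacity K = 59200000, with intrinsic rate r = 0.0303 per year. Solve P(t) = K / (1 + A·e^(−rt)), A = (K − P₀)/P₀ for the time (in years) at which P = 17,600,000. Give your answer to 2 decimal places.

A = (59200000 − 1880000)/1880000 = 30.48936
17600000 = 59200000/(1 + 30.48936·e^(−0.0303t)) → 1 + 30.48936·e^(−0.0303t) = 3.36364
e^(−0.0303t) = 0.077523 → t = ln(12.89935)/0.0303 = 2.55718/0.0303

t ≈ 84.40 years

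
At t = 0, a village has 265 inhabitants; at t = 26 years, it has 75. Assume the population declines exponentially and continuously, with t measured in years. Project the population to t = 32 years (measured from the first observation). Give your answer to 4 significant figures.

≈ 56.05 inhabitants

r = ln(75/265) / 26 ≈ -0.048548 per year
P(32) = 265 · e^(-0.048548·32) = 265 · 0.2115 ≈ 56.05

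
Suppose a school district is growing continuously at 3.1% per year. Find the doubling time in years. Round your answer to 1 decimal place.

doubling time = ln(2) / |r| = 0.69315 / 0.031

doubling time ≈ 22.4 years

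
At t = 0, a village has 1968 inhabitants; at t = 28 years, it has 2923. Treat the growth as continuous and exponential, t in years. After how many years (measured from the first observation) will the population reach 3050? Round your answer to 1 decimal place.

t ≈ 31.0 years

r = ln(2923/1968) / 28 ≈ 0.014128 per year
t = ln(3050/1968) / r = 0.43812 / 0.014128 ≈ 31.01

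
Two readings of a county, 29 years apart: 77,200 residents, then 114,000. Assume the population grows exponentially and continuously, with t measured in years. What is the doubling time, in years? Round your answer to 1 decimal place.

r = ln(114000/77200) / 29 = ln(1.47668) / 29 ≈ 0.013441 per year
doubling time = ln 2 / |r| = 0.69315 / 0.013441

doubling time ≈ 51.6 years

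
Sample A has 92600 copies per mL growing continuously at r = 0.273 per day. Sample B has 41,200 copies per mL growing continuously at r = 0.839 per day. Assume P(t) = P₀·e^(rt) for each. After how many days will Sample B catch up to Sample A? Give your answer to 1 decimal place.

t ≈ 1.4 days

92600·e^(0.273t) = 41200·e^(0.839t)
92600/41200 = e^((0.839 − 0.273)t) → ln(2.24757) = 0.566·t
t = 0.80985 / 0.566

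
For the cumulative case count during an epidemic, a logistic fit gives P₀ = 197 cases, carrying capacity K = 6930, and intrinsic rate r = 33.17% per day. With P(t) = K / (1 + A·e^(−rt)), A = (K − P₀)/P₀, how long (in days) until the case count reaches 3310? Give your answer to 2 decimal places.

t ≈ 10.38 days

A = (6930 − 197)/197 = 34.17766
3310 = 6930/(1 + 34.17766·e^(−0.3317t)) → 1 + 34.17766·e^(−0.3317t) = 2.09366
e^(−0.3317t) = 0.031999 → t = ln(31.25085)/0.3317 = 3.44205/0.3317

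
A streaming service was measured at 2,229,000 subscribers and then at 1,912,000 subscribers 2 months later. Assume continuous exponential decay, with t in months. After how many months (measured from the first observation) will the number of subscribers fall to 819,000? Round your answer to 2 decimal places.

r = ln(1912000/2229000) / 2 ≈ -0.076702 per month
t = ln(819000/2229000) / r = -1.00122 / -0.076702 ≈ 13.053

t ≈ 13.05 months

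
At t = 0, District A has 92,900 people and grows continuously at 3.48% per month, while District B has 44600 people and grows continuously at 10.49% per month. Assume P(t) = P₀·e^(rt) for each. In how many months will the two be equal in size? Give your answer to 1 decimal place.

92900·e^(0.0348t) = 44600·e^(0.1049t)
92900/44600 = e^((0.1049 − 0.0348)t) → ln(2.08296) = 0.0701·t
t = 0.73379 / 0.0701

t ≈ 10.5 months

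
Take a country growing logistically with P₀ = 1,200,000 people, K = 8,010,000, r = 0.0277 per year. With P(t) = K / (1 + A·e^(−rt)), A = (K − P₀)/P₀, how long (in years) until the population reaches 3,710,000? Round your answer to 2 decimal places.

t ≈ 57.35 years

A = (8010000 − 1200000)/1200000 = 5.675
3710000 = 8010000/(1 + 5.675·e^(−0.0277t)) → 1 + 5.675·e^(−0.0277t) = 2.15903
e^(−0.0277t) = 0.204234 → t = ln(4.89634)/0.0277 = 1.58849/0.0277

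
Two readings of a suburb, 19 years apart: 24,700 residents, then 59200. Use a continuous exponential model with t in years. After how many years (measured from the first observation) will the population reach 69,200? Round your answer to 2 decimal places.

r = ln(59200/24700) / 19 ≈ 0.046006 per year
t = ln(69200/24700) / r = 1.0302 / 0.046006 ≈ 22.393

t ≈ 22.39 years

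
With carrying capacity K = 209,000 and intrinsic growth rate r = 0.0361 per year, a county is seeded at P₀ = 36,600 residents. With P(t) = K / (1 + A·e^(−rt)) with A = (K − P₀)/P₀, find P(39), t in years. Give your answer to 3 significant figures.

≈ 97,100 residents

A = (209000 − 36600)/36600 = 4.71038
P(39) = 209000 / (1 + 4.71038·e^(−0.0361·39)) = 209000 / (1 + 4.71038·0.244657)
= 209000 / 2.15243 ≈ 97099.75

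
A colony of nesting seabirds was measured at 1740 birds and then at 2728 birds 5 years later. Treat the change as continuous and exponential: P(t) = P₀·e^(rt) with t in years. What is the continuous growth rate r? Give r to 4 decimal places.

2728 = 1740 · e^(r·5)
e^(5r) = 2728/1740 = 1.56782
r = ln(1.56782) / 5 = 0.44968 / 5

r ≈ 0.0899 per year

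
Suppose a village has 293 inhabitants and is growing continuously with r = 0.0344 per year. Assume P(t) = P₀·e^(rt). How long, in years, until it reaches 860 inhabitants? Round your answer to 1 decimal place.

t ≈ 31.3 years

860 = 293 · e^(0.0344·t)
t = ln(860/293) / 0.0344 = ln(2.93515) / 0.0344 = 1.07676 / 0.0344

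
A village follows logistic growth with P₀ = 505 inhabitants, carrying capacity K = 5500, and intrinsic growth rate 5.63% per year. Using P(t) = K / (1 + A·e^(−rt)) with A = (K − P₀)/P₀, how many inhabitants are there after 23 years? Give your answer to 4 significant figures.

≈ 1,483 inhabitants

A = (5500 − 505)/505 = 9.89109
P(23) = 5500 / (1 + 9.89109·e^(−0.0563·23)) = 5500 / (1 + 9.89109·0.273925)
= 5500 / 3.70942 ≈ 1482.71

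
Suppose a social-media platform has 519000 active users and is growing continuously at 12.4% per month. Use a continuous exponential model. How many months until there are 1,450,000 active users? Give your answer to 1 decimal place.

1450000 = 519000 · e^(0.124·t)
t = ln(1450000/519000) / 0.124 = ln(2.79383) / 0.124 = 1.02741 / 0.124

t ≈ 8.3 months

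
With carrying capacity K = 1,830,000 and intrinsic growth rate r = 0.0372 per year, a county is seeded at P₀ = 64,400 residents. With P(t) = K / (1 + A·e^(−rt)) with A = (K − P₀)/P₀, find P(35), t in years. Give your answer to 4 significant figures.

A = (1830000 − 64400)/64400 = 27.41615
P(35) = 1830000 / (1 + 27.41615·e^(−0.0372·35)) = 1830000 / (1 + 27.41615·0.271987)
= 1830000 / 8.45684 ≈ 216392.79

≈ 216,400 residents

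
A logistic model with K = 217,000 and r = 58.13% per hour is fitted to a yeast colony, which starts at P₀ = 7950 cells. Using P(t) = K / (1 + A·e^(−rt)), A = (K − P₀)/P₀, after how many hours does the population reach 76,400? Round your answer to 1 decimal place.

t ≈ 4.6 hours

A = (217000 − 7950)/7950 = 26.2956
76400 = 217000/(1 + 26.2956·e^(−0.5813t)) → 1 + 26.2956·e^(−0.5813t) = 2.84031
e^(−0.5813t) = 0.069986 → t = ln(14.28865)/0.5813 = 2.65947/0.5813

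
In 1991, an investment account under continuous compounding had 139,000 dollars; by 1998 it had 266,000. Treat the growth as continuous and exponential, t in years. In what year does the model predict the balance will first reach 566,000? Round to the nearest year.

r = ln(266000/139000) / 7 = 0.64902/7 ≈ 0.092717 per year
t = ln(566000/139000) / r = 1.40412/0.092717 ≈ 15.14 years after 1991

year 2006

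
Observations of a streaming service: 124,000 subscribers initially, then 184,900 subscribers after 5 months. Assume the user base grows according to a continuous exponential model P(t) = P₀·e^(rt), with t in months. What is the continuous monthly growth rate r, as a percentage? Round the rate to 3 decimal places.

184900 = 124000 · e^(r·5)
e^(5r) = 184900/124000 = 1.49113
r = ln(1.49113) / 5 = 0.39953 / 5

r ≈ 7.991% per month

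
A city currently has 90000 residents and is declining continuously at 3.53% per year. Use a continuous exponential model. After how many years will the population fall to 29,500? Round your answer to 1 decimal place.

t ≈ 31.6 years

29500 = 90000 · e^(-0.0353·t)
t = ln(29500/90000) / -0.0353 = ln(0.32778) / -0.0353 = -1.11542 / -0.0353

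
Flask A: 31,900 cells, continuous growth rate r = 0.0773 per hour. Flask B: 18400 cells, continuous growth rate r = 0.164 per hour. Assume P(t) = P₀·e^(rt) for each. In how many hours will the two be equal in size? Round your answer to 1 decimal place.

31900·e^(0.0773t) = 18400·e^(0.164t)
31900/18400 = e^((0.164 − 0.0773)t) → ln(1.7337) = 0.0867·t
t = 0.55026 / 0.0867

t ≈ 6.3 hours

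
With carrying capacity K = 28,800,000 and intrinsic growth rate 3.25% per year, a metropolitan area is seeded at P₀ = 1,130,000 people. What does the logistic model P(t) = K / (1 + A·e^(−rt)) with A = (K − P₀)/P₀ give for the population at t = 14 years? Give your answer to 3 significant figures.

≈ 1,740,000 people

A = (28800000 − 1130000)/1130000 = 24.48673
P(14) = 28800000 / (1 + 24.48673·e^(−0.0325·14)) = 28800000 / (1 + 24.48673·0.634448)
= 28800000 / 16.53555 ≈ 1741701.62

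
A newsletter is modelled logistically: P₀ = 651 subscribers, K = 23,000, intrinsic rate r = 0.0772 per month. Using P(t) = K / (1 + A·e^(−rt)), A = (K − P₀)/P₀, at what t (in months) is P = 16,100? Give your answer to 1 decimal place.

t ≈ 56.8 months

A = (23000 − 651)/651 = 34.33026
16100 = 23000/(1 + 34.33026·e^(−0.0772t)) → 1 + 34.33026·e^(−0.0772t) = 1.42857
e^(−0.0772t) = 0.012484 → t = ln(80.10394)/0.0772 = 4.38333/0.0772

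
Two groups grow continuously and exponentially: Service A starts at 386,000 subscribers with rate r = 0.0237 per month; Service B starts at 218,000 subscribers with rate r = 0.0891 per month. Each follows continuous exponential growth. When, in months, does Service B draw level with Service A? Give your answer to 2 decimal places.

t ≈ 8.74 months

386000·e^(0.0237t) = 218000·e^(0.0891t)
386000/218000 = e^((0.0891 − 0.0237)t) → ln(1.77064) = 0.0654·t
t = 0.57134 / 0.0654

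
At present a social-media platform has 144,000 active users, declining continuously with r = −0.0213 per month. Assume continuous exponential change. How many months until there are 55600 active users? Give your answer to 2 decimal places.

t ≈ 44.68 months

55600 = 144000 · e^(-0.0213·t)
t = ln(55600/144000) / -0.0213 = ln(0.38611) / -0.0213 = -0.95163 / -0.0213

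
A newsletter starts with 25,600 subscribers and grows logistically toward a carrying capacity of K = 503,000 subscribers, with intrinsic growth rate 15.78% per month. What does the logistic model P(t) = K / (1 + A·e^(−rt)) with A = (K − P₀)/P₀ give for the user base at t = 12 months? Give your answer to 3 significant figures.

A = (503000 − 25600)/25600 = 18.64844
P(12) = 503000 / (1 + 18.64844·e^(−0.1578·12)) = 503000 / (1 + 18.64844·0.150529)
= 503000 / 3.80713 ≈ 132120.55

≈ 132,000 subscribers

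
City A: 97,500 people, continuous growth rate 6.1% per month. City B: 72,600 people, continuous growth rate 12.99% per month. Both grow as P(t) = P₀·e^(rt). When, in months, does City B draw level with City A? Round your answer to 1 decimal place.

t ≈ 4.3 months

97500·e^(0.061t) = 72600·e^(0.1299t)
97500/72600 = e^((0.1299 − 0.061)t) → ln(1.34298) = 0.0689·t
t = 0.29489 / 0.0689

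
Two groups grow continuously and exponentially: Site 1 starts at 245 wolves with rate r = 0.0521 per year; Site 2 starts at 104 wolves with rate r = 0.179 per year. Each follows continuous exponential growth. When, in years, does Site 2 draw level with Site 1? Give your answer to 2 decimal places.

245·e^(0.0521t) = 104·e^(0.179t)
245/104 = e^((0.179 − 0.0521)t) → ln(2.35577) = 0.1269·t
t = 0.85687 / 0.1269

t ≈ 6.75 years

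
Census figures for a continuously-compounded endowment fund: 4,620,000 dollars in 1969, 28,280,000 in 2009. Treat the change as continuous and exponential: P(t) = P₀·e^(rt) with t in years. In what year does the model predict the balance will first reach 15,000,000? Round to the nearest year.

year 1995

r = ln(28280000/4620000) / 40 = 1.81176/40 ≈ 0.045294 per year
t = ln(15000000/4620000) / r = 1.17766/0.045294 ≈ 26 years after 1969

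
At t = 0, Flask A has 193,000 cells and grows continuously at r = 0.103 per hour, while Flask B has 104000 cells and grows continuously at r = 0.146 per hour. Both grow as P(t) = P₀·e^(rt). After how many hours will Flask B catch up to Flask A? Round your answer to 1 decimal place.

193000·e^(0.103t) = 104000·e^(0.146t)
193000/104000 = e^((0.146 − 0.103)t) → ln(1.85577) = 0.043·t
t = 0.6183 / 0.043

t ≈ 14.4 hours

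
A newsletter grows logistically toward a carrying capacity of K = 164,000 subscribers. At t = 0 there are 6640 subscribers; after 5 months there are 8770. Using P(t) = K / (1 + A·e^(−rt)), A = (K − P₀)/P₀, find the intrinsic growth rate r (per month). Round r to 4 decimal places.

r ≈ 0.0584 per month

A = (164000 − 6640)/6640 = 23.6988
8770 = 164000/(1 + 23.6988·e^(−r·5)) → e^(−5r) = (18.70011 − 1)/23.6988 = 0.746878
r = −ln(0.746878)/5 = 0.29185/5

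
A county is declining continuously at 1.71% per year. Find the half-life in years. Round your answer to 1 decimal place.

half-life = ln(2) / |r| = 0.69315 / 0.0171

half-life ≈ 40.5 years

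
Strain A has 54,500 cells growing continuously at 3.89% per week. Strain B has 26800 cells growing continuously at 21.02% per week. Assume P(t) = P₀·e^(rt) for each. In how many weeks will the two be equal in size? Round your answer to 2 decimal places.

t ≈ 4.14 weeks

54500·e^(0.0389t) = 26800·e^(0.2102t)
54500/26800 = e^((0.2102 − 0.0389)t) → ln(2.03358) = 0.1713·t
t = 0.7098 / 0.1713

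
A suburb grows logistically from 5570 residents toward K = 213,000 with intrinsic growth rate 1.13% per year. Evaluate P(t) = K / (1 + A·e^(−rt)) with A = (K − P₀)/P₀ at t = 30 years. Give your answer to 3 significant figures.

≈ 7,740 residents

A = (213000 − 5570)/5570 = 37.24057
P(30) = 213000 / (1 + 37.24057·e^(−0.0113·30)) = 213000 / (1 + 37.24057·0.712482)
= 213000 / 27.53326 ≈ 7736.1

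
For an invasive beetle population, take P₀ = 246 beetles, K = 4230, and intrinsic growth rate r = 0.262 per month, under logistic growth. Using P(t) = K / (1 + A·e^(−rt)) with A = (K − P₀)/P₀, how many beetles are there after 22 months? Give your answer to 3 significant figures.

A = (4230 − 246)/246 = 16.19512
P(22) = 4230 / (1 + 16.19512·e^(−0.262·22)) = 4230 / (1 + 16.19512·0.003139)
= 4230 / 1.05083 ≈ 4025.39

≈ 4,030 beetles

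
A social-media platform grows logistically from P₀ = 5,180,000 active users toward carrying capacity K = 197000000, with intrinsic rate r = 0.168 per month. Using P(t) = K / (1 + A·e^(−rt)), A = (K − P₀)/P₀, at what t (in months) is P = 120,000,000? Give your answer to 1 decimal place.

A = (197000000 − 5180000)/5180000 = 37.03089
120000000 = 197000000/(1 + 37.03089·e^(−0.168t)) → 1 + 37.03089·e^(−0.168t) = 1.64167
e^(−0.168t) = 0.017328 → t = ln(57.71047)/0.168 = 4.05544/0.168

t ≈ 24.1 months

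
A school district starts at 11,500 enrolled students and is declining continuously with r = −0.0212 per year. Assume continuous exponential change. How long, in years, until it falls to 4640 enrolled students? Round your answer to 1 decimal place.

4640 = 11500 · e^(-0.0212·t)
t = ln(4640/11500) / -0.0212 = ln(0.40348) / -0.0212 = -0.90763 / -0.0212

t ≈ 42.8 years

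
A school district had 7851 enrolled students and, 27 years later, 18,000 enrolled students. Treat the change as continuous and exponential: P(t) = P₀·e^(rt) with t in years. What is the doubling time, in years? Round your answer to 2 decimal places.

r = ln(18000/7851) / 27 = ln(2.2927) / 27 ≈ 0.030731 per year
doubling time = ln 2 / |r| = 0.69315 / 0.030731

doubling time ≈ 22.56 years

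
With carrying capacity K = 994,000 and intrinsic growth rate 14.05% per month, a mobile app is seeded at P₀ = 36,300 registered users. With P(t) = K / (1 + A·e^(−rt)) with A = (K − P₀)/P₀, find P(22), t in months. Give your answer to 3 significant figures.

A = (994000 − 36300)/36300 = 26.38292
P(22) = 994000 / (1 + 26.38292·e^(−0.1405·22)) = 994000 / (1 + 26.38292·0.045456)
= 994000 / 2.19927 ≈ 451967.22

≈ 452,000 registered users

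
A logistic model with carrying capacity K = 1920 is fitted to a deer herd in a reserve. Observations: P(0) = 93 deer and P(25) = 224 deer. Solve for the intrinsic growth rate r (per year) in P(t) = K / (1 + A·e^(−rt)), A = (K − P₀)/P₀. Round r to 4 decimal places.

A = (1920 − 93)/93 = 19.64516
224 = 1920/(1 + 19.64516·e^(−r·25)) → e^(−25r) = (8.57143 − 1)/19.64516 = 0.385409
r = −ln(0.385409)/25 = 0.95345/25

r ≈ 0.0381 per year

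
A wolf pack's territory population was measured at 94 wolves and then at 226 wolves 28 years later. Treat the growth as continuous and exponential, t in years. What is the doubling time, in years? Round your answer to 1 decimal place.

doubling time ≈ 22.1 years

r = ln(226/94) / 28 = ln(2.40426) / 28 ≈ 0.03133 per year
doubling time = ln 2 / |r| = 0.69315 / 0.03133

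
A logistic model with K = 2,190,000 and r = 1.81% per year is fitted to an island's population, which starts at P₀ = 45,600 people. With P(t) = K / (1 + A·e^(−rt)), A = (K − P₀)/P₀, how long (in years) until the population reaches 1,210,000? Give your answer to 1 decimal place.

t ≈ 224.4 years

A = (2190000 − 45600)/45600 = 47.02632
1210000 = 2190000/(1 + 47.02632·e^(−0.0181t)) → 1 + 47.02632·e^(−0.0181t) = 1.80992
e^(−0.0181t) = 0.017223 → t = ln(58.0631)/0.0181 = 4.06153/0.0181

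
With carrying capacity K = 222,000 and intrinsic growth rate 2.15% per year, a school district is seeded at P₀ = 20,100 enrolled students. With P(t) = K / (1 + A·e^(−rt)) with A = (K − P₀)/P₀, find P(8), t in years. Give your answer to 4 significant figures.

≈ 23,470 enrolled students

A = (222000 − 20100)/20100 = 10.04478
P(8) = 222000 / (1 + 10.04478·e^(−0.0215·8)) = 222000 / (1 + 10.04478·0.841979)
= 222000 / 9.45749 ≈ 23473.45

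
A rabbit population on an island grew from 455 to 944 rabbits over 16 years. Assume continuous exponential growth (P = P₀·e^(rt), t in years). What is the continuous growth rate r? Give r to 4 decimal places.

944 = 455 · e^(r·16)
e^(16r) = 944/455 = 2.07473
r = ln(2.07473) / 16 = 0.72983 / 16

r ≈ 0.0456 per year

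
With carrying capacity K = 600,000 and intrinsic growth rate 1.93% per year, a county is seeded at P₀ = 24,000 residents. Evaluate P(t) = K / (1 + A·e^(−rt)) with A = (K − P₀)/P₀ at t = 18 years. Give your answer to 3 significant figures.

A = (600000 − 24000)/24000 = 24
P(18) = 600000 / (1 + 24·e^(−0.0193·18)) = 600000 / (1 + 24·0.706523)
= 600000 / 17.95654 ≈ 33414

≈ 33,400 residents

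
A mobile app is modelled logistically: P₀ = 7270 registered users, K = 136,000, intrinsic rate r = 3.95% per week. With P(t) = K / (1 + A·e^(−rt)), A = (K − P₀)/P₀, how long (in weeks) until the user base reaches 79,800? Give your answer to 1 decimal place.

A = (136000 − 7270)/7270 = 17.70702
79800 = 136000/(1 + 17.70702·e^(−0.0395t)) → 1 + 17.70702·e^(−0.0395t) = 1.70426
e^(−0.0395t) = 0.039773 → t = ln(25.1427)/0.0395 = 3.22457/0.0395

t ≈ 81.6 weeks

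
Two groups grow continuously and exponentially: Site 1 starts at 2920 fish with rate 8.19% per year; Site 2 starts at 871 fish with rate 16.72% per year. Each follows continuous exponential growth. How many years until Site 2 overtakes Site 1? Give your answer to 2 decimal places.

2920·e^(0.0819t) = 871·e^(0.1672t)
2920/871 = e^((0.1672 − 0.0819)t) → ln(3.35247) = 0.0853·t
t = 1.2097 / 0.0853

t ≈ 14.18 years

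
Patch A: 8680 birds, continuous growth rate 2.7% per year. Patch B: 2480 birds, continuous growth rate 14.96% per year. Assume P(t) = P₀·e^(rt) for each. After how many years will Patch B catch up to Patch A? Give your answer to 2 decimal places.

8680·e^(0.027t) = 2480·e^(0.1496t)
8680/2480 = e^((0.1496 − 0.027)t) → ln(3.5) = 0.1226·t
t = 1.25276 / 0.1226

t ≈ 10.22 years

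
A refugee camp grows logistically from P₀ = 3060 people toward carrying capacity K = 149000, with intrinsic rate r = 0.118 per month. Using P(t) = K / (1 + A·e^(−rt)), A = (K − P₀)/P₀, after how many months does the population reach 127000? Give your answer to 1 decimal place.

t ≈ 47.6 months

A = (149000 − 3060)/3060 = 47.69281
127000 = 149000/(1 + 47.69281·e^(−0.118t)) → 1 + 47.69281·e^(−0.118t) = 1.17323
e^(−0.118t) = 0.003632 → t = ln(275.31759)/0.118 = 5.61793/0.118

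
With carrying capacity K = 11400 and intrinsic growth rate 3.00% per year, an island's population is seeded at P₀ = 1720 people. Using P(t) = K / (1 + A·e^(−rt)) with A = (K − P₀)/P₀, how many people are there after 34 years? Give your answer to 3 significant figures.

≈ 3,760 people

A = (11400 − 1720)/1720 = 5.62791
P(34) = 11400 / (1 + 5.62791·e^(−0.03·34)) = 11400 / (1 + 5.62791·0.360595)
= 11400 / 3.02939 ≈ 3763.13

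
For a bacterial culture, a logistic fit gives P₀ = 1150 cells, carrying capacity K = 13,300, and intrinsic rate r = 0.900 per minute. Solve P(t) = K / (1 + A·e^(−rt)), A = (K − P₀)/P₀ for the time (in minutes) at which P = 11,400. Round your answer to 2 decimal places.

t ≈ 4.61 minutes

A = (13300 − 1150)/1150 = 10.56522
11400 = 13300/(1 + 10.56522·e^(−0.9t)) → 1 + 10.56522·e^(−0.9t) = 1.16667
e^(−0.9t) = 0.015775 → t = ln(63.3913)/0.9 = 4.14933/0.9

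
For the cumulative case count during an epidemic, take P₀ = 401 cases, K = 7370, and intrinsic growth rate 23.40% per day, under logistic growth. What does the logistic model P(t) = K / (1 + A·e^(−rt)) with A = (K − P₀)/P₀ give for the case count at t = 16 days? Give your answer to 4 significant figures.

A = (7370 − 401)/401 = 17.37905
P(16) = 7370 / (1 + 17.37905·e^(−0.234·16)) = 7370 / (1 + 17.37905·0.023659)
= 7370 / 1.41118 ≈ 5222.6

≈ 5,223 cases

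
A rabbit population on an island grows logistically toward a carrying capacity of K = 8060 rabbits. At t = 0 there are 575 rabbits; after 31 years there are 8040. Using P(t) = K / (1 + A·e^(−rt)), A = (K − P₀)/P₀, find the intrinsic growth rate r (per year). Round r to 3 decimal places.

r ≈ 0.276 per year

A = (8060 − 575)/575 = 13.01739
8040 = 8060/(1 + 13.01739·e^(−r·31)) → e^(−31r) = (1.00249 − 1)/13.01739 = 0.000191
r = −ln(0.000191)/31 = 8.56274/31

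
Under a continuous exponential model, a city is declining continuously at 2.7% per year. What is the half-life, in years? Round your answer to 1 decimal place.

half-life ≈ 25.7 years

half-life = ln(2) / |r| = 0.69315 / 0.027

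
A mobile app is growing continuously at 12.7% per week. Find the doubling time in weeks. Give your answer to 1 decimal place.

doubling time = ln(2) / |r| = 0.69315 / 0.127

doubling time ≈ 5.5 weeks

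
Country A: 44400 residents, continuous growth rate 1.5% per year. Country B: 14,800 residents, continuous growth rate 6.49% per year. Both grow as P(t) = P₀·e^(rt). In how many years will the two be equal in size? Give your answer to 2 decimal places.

t ≈ 22.02 years

44400·e^(0.015t) = 14800·e^(0.0649t)
44400/14800 = e^((0.0649 − 0.015)t) → ln(3) = 0.0499·t
t = 1.09861 / 0.0499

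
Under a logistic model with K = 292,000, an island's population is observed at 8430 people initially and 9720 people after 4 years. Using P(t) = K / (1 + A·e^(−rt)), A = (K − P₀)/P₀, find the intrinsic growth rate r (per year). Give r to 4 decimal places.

A = (292000 − 8430)/8430 = 33.6382
9720 = 292000/(1 + 33.6382·e^(−r·4)) → e^(−4r) = (30.04115 − 1)/33.6382 = 0.863339
r = −ln(0.863339)/4 = 0.14695/4

r ≈ 0.0367 per year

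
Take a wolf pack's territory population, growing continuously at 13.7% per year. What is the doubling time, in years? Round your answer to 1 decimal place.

doubling time = ln(2) / |r| = 0.69315 / 0.137

doubling time ≈ 5.1 years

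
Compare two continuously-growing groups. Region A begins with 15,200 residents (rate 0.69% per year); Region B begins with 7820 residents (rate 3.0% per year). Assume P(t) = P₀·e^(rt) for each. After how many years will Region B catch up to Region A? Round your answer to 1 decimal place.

t ≈ 28.8 years

15200·e^(0.0069t) = 7820·e^(0.03t)
15200/7820 = e^((0.03 − 0.0069)t) → ln(1.94373) = 0.0231·t
t = 0.66461 / 0.0231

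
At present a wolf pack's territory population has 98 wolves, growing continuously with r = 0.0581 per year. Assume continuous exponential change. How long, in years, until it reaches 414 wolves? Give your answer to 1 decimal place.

t ≈ 24.8 years

414 = 98 · e^(0.0581·t)
t = ln(414/98) / 0.0581 = ln(4.22449) / 0.0581 = 1.4409 / 0.0581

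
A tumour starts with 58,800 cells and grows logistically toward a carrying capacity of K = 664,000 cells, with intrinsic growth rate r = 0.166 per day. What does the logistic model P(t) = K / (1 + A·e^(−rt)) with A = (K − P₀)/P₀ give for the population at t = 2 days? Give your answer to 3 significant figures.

A = (664000 − 58800)/58800 = 10.29252
P(2) = 664000 / (1 + 10.29252·e^(−0.166·2)) = 664000 / (1 + 10.29252·0.717487)
= 664000 / 8.38475 ≈ 79191.38

≈ 79,200 cells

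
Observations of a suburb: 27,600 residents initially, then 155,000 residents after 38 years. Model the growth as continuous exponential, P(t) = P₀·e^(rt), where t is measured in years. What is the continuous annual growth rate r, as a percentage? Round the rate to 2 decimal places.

r ≈ 4.54% per year

155000 = 27600 · e^(r·38)
e^(38r) = 155000/27600 = 5.61594
r = ln(5.61594) / 38 = 1.72561 / 38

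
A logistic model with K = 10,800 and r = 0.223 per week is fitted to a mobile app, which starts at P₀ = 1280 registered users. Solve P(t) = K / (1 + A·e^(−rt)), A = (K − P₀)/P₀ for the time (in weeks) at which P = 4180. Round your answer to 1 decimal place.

A = (10800 − 1280)/1280 = 7.4375
4180 = 10800/(1 + 7.4375·e^(−0.223t)) → 1 + 7.4375·e^(−0.223t) = 2.58373
e^(−0.223t) = 0.212939 → t = ln(4.69619)/0.223 = 1.54675/0.223

t ≈ 6.9 weeks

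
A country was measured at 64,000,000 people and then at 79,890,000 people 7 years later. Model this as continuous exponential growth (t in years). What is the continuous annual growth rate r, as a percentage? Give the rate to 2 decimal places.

r ≈ 3.17% per year

79890000 = 64000000 · e^(r·7)
e^(7r) = 79890000/64000000 = 1.24828
r = ln(1.24828) / 7 = 0.22177 / 7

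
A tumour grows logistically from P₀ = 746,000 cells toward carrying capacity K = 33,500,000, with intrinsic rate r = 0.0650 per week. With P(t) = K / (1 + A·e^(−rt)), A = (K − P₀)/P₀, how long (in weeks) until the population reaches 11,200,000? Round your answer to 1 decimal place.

t ≈ 47.6 weeks

A = (33500000 − 746000)/746000 = 43.90617
11200000 = 33500000/(1 + 43.90617·e^(−0.065t)) → 1 + 43.90617·e^(−0.065t) = 2.99107
e^(−0.065t) = 0.045348 → t = ln(22.05153)/0.065 = 3.09338/0.065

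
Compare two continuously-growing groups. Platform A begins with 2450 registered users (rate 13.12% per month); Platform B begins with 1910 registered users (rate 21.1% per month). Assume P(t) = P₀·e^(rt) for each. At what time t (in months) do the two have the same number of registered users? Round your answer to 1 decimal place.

2450·e^(0.1312t) = 1910·e^(0.211t)
2450/1910 = e^((0.211 − 0.1312)t) → ln(1.28272) = 0.0798·t
t = 0.24898 / 0.0798

t ≈ 3.1 months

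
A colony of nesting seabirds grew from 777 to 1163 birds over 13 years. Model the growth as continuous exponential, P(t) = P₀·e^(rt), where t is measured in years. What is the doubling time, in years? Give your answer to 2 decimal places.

r = ln(1163/777) / 13 = ln(1.49678) / 13 ≈ 0.031024 per year
doubling time = ln 2 / |r| = 0.69315 / 0.031024

doubling time ≈ 22.34 years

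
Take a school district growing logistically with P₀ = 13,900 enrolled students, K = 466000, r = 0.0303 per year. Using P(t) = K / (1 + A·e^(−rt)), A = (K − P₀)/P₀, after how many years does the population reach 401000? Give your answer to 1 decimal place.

A = (466000 − 13900)/13900 = 32.52518
401000 = 466000/(1 + 32.52518·e^(−0.0303t)) → 1 + 32.52518·e^(−0.0303t) = 1.16209
e^(−0.0303t) = 0.004984 → t = ln(200.65534)/0.0303 = 5.30159/0.0303

t ≈ 175.0 years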